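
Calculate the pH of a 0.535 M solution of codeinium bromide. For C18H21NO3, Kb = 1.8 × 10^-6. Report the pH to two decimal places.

C18H22NO3+ is the conjugate acid of the weak base C18H21NO3.
Ka = Kw/Kb = 1.0×10^-14 / 1.8 × 10^-6 = 5.56 × 10^-9
Ka = [H+]²/(0.535 − [H+]) = 5.56 × 10^-9
Assume [H+] ≪ 0.535: [H+] ≈ √(5.56 × 10^-9 × 0.535) = 5.45 × 10^-5 M
pH = −log(5.45 × 10^-5) = 4.26

pH = 4.26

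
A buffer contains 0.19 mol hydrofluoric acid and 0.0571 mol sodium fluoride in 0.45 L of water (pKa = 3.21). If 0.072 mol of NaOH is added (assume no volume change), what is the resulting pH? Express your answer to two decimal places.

pH = 3.25

OH- converts HF to F-: HF → 0.118 mol, F- → 0.129 mol.
Henderson–Hasselbalch with mole ratio 0.129/0.118: pH = 3.21 + (+0.039)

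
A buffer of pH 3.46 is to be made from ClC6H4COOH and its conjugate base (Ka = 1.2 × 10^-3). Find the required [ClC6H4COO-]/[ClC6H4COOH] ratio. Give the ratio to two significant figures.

pKa = -log(1.2 × 10^-3) = 2.921
pH = pKa + log(r) ⇒ log(r) = 3.46 − 2.921 = +0.539
r = [ClC6H4COO-]/[ClC6H4COOH] = 10^(+0.539) = 3.46

ratio = 3.5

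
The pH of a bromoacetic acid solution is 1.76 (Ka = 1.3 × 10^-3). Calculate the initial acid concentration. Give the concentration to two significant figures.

[H+] = 10^(-1.76) = 1.74 × 10^-2 M = x
Ka = x²/(C₀ − x) ⇒ C₀ = x + x²/Ka
C₀ = 1.74 × 10^-2 + (1.74 × 10^-2)²/(1.3 × 10^-3) = 2.50 × 10^-1 M

C₀ = 2.5 × 10^-1 M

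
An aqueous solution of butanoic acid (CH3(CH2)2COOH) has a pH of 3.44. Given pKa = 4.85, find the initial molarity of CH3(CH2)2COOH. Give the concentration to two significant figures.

C₀ = 9.7 × 10^-3 M

[H+] = 10^(-3.44) = 3.63 × 10^-4 M = x
Ka = 10^(−4.85) = 1.41 × 10^-5
Ka = x²/(C₀ − x) ⇒ C₀ = x + x²/Ka
C₀ = 3.63 × 10^-4 + (3.63 × 10^-4)²/(1.41 × 10^-5) = 9.71 × 10^-3 M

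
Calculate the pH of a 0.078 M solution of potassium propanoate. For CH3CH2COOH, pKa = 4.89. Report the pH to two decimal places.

pH = 8.89

CH3CH2COO- is the conjugate base of the weak acid CH3CH2COOH.
Ka = 10^(−4.89) = 1.29 × 10^-5
Kb = Kw/Ka = 1.0×10^-14 / 1.29 × 10^-5 = 7.75 × 10^-10
Kb = [OH-]²/(0.078 − [OH-]) = 7.75 × 10^-10
Neglecting [OH-] in the denominator: [OH-] = √(7.75 × 10^-10 × 0.078) = 7.77 × 10^-6 M
([OH-]/C₀ = 0.01% < 5%, so the approximation holds.)
pOH = 5.11, so pH = 14.00 − pOH = 8.89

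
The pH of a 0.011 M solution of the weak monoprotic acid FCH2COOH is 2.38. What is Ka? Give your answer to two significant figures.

Ka = 2.5 × 10^-3

[H+] = 10^(-2.38) = 4.17 × 10^-3 M
At equilibrium [HA] = 0.011 − 4.17 × 10^-3 = 6.83 × 10^-3 M
Ka = [H+][A-]/[HA] = (4.17 × 10^-3)² / 6.83 × 10^-3 = 2.5 × 10^-3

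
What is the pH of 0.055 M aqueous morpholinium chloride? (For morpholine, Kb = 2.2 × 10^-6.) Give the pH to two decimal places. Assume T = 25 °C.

C4H8ONH2+ is the conjugate acid of the weak base C4H8ONH.
Ka = Kw/Kb = 1.0×10^-14 / 2.2 × 10^-6 = 4.55 × 10^-9
From the ICE table, Ka = x²/(0.055 − x) = 4.55 × 10^-9.
Neglecting x in the denominator: x = √(4.55 × 10^-9 × 0.055) = 1.58 × 10^-5 M
Check: 0.029% ionized — well under 5%, approximation valid.
pH = −log(1.58 × 10^-5) = 4.80

pH = 4.80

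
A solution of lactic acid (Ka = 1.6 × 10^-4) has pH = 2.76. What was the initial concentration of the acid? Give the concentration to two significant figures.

[H+] = 10^(-2.76) = 1.74 × 10^-3 M = x
Ka = x²/(C₀ − x) ⇒ C₀ = x + x²/Ka
C₀ = 1.74 × 10^-3 + (1.74 × 10^-3)²/(1.6 × 10^-4) = 2.07 × 10^-2 M

C₀ = 2.1 × 10^-2 M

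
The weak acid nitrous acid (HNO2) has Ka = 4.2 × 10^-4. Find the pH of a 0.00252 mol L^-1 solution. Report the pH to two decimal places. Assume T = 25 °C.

HNO2 ⇌ NO2- + H+
Let x = [H+] at equilibrium. Ka = x²/(0.00252 − x).
The 5% rule fails; solving x² + Ka·x − Ka·C₀ = 0 exactly:
x = (−Ka + √(Ka² + 4·Ka·C₀))/2 = 8.40 × 10^-4 M
pH = −log[H+] = −log(8.40 × 10^-4) = 3.08

pH = 3.08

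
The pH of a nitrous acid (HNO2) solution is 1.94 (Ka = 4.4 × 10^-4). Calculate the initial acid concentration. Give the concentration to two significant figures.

[H+] = 10^(-1.94) = 1.15 × 10^-2 M = x
Ka = x²/(C₀ − x) ⇒ C₀ = x + x²/Ka
C₀ = 1.15 × 10^-2 + (1.15 × 10^-2)²/(4.4 × 10^-4) = 3.12 × 10^-1 M

C₀ = 3.1 × 10^-1 M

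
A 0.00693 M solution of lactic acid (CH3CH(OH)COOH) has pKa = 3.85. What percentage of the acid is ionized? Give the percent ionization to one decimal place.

13.3%

CH3CH(OH)COOH ⇌ CH3CH(OH)COO- + H+; let x = [H+] at equilibrium.
Ka = 10^(−3.85) = 1.41 × 10^-4
Solve x² + 0.000141x − 9.77e-07 = 0 → x = 9.21 × 10^-4 M
Fraction ionized = 9.21 × 10^-4 / 0.00693 = 0.1329 → 13.3%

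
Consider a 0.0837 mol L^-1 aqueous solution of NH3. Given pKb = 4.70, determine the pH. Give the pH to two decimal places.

NH3 + H2O ⇌ NH4+ + OH-
Kb = 10^(−4.70) = 2.00 × 10^-5
Kb = [OH-]²/(0.0837 − [OH-]) = 2.00 × 10^-5
Since Kb ≪ C₀, [OH-] ≈ √(Kb·C₀) = 1.29 × 10^-3 M.
Check: 1.5% ionized — well under 5%, approximation valid.
pOH = −log(1.29 × 10^-3) = 2.89; pH = 14.00 − 2.89 = 11.11

pH = 11.11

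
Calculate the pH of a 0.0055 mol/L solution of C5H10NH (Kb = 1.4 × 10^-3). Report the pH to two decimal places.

C5H10NH + H2O ⇌ C5H10NH2+ + OH-
Kb = x²/(0.0055 − x) = 1.4 × 10^-3
x is not negligible relative to C₀; solve x² + 0.0014·x − 7.7e-06 = 0.
x = (−Kb + √(Kb² + 4·Kb·C₀))/2 = 2.16 × 10^-3 M
pOH = −log(2.16 × 10^-3) = 2.67; pH = 14.00 − 2.67 = 11.33

pH = 11.33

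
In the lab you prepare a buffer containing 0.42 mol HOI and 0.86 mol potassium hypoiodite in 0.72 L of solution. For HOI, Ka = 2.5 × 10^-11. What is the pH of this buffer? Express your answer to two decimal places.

pH = 10.91

pKa = −log(2.5 × 10^-11) = 10.602
Using pH = pKa + log([base]/[acid]) with [base]/[acid] = 0.86/0.42:
pH = 10.602 + (+0.311) = 10.91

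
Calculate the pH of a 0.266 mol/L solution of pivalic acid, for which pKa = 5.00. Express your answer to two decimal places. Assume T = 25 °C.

(CH3)3CCOOH ⇌ (CH3)3CCOO- + H+
Ka = 10^(−5.00) = 1.00 × 10^-5
Ka = x²/(0.266 − x) = 1.00 × 10^-5
Neglecting x in the denominator: x = √(1.00 × 10^-5 × 0.266) = 1.63 × 10^-3 M
(x/C₀ = 0.61% < 5%, so the approximation holds.)
pH = −log[H+] = −log(1.63 × 10^-3) = 2.79

pH = 2.79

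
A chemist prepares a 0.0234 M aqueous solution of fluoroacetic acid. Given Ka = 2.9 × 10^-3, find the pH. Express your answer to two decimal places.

pH = 2.16

FCH2COOH ⇌ FCH2COO- + H+
From the ICE table, Ka = [H+]²/(0.0234 − [H+]) = 2.9 × 10^-3.
Here C₀/Ka ≈ 8.07, so the small-[H+] approximation fails. Use the quadratic:
[H+] = (−Ka + √(Ka² + 4·Ka·C₀))/2 = 6.91 × 10^-3 M
pH = −log[H+] = −log(6.91 × 10^-3) = 2.16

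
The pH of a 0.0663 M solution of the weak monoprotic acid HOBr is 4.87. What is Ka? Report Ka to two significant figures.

[H+] = 10^(-4.87) = 1.35 × 10^-5 M
At equilibrium [HA] = 0.0663 − 1.35 × 10^-5 = 6.63 × 10^-2 M
Ka = [H+][A-]/[HA] = (1.35 × 10^-5)² / 6.63 × 10^-2 = 2.7 × 10^-9

Ka = 2.7 × 10^-9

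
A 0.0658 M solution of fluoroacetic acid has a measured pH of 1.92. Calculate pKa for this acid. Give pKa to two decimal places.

[H+] = 10^(-1.92) = 1.20 × 10^-2 M
At equilibrium [HA] = 0.0658 − 1.20 × 10^-2 = 5.38 × 10^-2 M
Ka = [H+][A-]/[HA] = (1.20 × 10^-2)² / 5.38 × 10^-2 = 2.68 × 10^-3
pKa = -log(2.68 × 10^-3) = 2.57

pKa = 2.57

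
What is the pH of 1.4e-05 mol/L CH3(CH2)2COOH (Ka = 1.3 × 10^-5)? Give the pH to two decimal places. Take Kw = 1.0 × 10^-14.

pH = 5.07

CH3(CH2)2COOH ⇌ CH3(CH2)2COO- + H+
Ka = x²/(1.4e-05 − x) = 1.3 × 10^-5
x is not negligible relative to C₀; solve x² + 1.3e-05·x − 1.82e-10 = 0.
x = [−1.3e-05 + √(1.3e-05² + 7.28e-10)]/2 = 8.47 × 10^-6 M
pH = −log[H+] = −log(8.47 × 10^-6) = 5.07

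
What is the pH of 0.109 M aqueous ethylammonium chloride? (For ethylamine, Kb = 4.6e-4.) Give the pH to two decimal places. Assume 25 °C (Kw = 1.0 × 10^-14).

C2H5NH3+ is the conjugate acid of the weak base C2H5NH2.
Ka = Kw/Kb = 1.0×10^-14 / 4.6 × 10^-4 = 2.17 × 10^-11
Ka = [H+]²/(0.109 − [H+]) = 2.17 × 10^-11
Assume [H+] ≪ 0.109: [H+] ≈ √(2.17 × 10^-11 × 0.109) = 1.54 × 10^-6 M
([H+]/C₀ = 0.0014% < 5%, so the approximation holds.)
pH = −log[H+] = −log(1.54 × 10^-6) = 5.81

pH = 5.81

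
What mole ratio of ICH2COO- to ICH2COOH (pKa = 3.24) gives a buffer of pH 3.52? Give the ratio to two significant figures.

pH = pKa + log(r) ⇒ log(r) = 3.52 − 3.24 = +0.28
r = [ICH2COO-]/[ICH2COOH] = 10^(+0.28) = 1.91

ratio = 1.9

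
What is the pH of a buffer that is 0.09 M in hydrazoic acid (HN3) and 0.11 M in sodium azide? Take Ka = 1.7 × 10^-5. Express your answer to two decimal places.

pH = 4.86

pKa = −log(1.7 × 10^-5) = 4.770
pH = pKa + log([A⁻]/[HA]) = 4.770 + log(0.11/0.09)
pH = 4.770 + (+0.087) = 4.86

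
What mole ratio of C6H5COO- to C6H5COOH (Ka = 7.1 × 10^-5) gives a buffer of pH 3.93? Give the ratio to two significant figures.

pKa = -log(7.1 × 10^-5) = 4.149
pH = pKa + log(r) ⇒ log(r) = 3.93 − 4.149 = -0.219
r = [C6H5COO-]/[C6H5COOH] = 10^(-0.219) = 0.604

ratio = 0.60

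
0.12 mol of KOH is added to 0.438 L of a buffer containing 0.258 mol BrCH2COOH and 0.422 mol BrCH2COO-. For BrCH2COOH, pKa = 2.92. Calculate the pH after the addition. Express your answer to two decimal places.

OH- converts BrCH2COOH to BrCH2COO-: BrCH2COOH → 0.138 mol, BrCH2COO- → 0.542 mol.
Henderson–Hasselbalch with mole ratio 0.542/0.138: pH = 2.92 + (+0.594)

pH = 3.51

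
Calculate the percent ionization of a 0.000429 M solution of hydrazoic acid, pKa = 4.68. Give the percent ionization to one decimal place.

19.8%

HN3 ⇌ N3- + H+; let x = [H+] at equilibrium.
Ka = 10^(−4.68) = 2.09 × 10^-5
Ka = x²/(C₀ − x); solving the quadratic gives x = 8.48 × 10^-5 M.
% ionization = x/C₀ × 100% = 8.48 × 10^-5/0.000429 × 100% = 19.8%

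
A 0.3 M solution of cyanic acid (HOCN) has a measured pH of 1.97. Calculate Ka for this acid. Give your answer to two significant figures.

Ka = 4.0 × 10^-4

[H+] = 10^(-1.97) = 1.07 × 10^-2 M
At equilibrium [HA] = 0.3 − 1.07 × 10^-2 = 2.89 × 10^-1 M
Ka = [H+][A-]/[HA] = (1.07 × 10^-2)² / 2.89 × 10^-1 = 4.0 × 10^-4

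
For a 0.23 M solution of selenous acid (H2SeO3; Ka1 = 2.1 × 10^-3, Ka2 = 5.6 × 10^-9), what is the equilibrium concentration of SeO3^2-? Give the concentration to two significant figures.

First ionization gives [H+] ≈ [HSeO3-] = 2.10 × 10^-2 M.
Second step: Ka2 = [H+][SeO3^2-]/[HSeO3-] ≈ [SeO3^2-] (since [H+] ≈ [HSeO3-]).
So [SeO3^2-] ≈ Ka2.

5.6 × 10^-9 M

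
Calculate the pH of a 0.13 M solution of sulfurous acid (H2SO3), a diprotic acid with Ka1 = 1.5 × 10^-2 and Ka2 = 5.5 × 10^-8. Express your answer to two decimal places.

pH = 1.43

Ka1 ≫ Ka2, so treat the first dissociation as the only significant source of H+.
Ka1 = x²/(0.13 − x) = 1.5 × 10^-2
Solving the quadratic: x = (−Ka1 + √(Ka1² + 4·Ka1·C₀))/2 = 3.73 × 10^-2 M
pH = −log(3.73 × 10^-2) = 1.43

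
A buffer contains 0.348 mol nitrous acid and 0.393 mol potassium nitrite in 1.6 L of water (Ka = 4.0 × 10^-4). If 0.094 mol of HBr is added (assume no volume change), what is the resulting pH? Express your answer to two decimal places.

pH = 3.23

Added H+ converts NO2- to HNO2: HNO2 → 0.442 mol, NO2- → 0.299 mol.
pKa = −log(4.0 × 10^-4) = 3.398
pH = pKa + log([A⁻]/[HA]) = 3.398 + log(0.299/0.442) = 3.398 -0.170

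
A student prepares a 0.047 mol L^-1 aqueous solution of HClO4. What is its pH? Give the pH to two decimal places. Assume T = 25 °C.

HClO4 is a strong acid and dissociates completely, so [H+] = 0.047 M.
pH = -log(0.047) = 1.33

pH = 1.33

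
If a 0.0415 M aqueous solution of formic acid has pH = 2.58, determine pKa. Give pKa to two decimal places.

[H+] = 10^(-2.58) = 2.63 × 10^-3 M
At equilibrium [HA] = 0.0415 − 2.63 × 10^-3 = 3.89 × 10^-2 M
Ka = [H+][A-]/[HA] = (2.63 × 10^-3)² / 3.89 × 10^-2 = 1.78 × 10^-4
pKa = -log(1.78 × 10^-4) = 3.75

pKa = 3.75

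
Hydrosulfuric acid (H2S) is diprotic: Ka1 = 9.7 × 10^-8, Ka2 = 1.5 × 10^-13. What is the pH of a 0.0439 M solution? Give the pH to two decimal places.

pH = 4.19

Since Ka1 ≫ Ka2, the first ionization dominates [H+].
Ka1 = x²/(0.0439 − x) = 9.7 × 10^-8
x ≈ √(9.7 × 10^-8 × 0.0439) = 6.53 × 10^-5 M
pH = −log(6.53 × 10^-5) = 4.19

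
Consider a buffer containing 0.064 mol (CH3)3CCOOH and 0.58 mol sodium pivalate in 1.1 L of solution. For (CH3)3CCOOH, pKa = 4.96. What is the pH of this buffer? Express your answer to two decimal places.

pH = pKa + log([A⁻]/[HA]) = 4.96 + log(0.58/0.064)
pH = 4.96 + (+0.957) = 5.92

pH = 5.92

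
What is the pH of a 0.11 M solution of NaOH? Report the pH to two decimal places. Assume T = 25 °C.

pH = 13.04

NaOH is a strong base; [OH-] = 0.11 M.
pOH = -log(0.11) = 0.96
pH = 14.00 - 0.96 = 13.04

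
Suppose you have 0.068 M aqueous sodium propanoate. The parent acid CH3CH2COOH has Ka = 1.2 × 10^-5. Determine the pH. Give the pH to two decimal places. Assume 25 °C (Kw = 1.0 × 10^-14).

CH3CH2COO- is the conjugate base of the weak acid CH3CH2COOH.
Kb = Kw/Ka = 1.0×10^-14 / 1.2 × 10^-5 = 8.33 × 10^-10
Kb = x²/(0.068 − x) = 8.33 × 10^-10
Assume x ≪ 0.068: x ≈ √(8.33 × 10^-10 × 0.068) = 7.53 × 10^-6 M
pOH = −log(7.53 × 10^-6) = 5.12; pH = 14.00 − 5.12 = 8.88

pH = 8.88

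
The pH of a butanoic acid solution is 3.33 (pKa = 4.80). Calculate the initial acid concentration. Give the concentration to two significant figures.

[H+] = 10^(-3.33) = 4.68 × 10^-4 M = x
Ka = 10^(−4.80) = 1.58 × 10^-5
Ka = x²/(C₀ − x) ⇒ C₀ = x + x²/Ka
C₀ = 4.68 × 10^-4 + (4.68 × 10^-4)²/(1.58 × 10^-5) = 1.43 × 10^-2 M

C₀ = 1.4 × 10^-2 M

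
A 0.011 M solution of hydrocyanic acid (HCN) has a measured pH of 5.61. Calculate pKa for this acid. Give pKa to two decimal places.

[H+] = 10^(-5.61) = 2.45 × 10^-6 M
At equilibrium [HA] = 0.011 − 2.45 × 10^-6 = 1.10 × 10^-2 M
Ka = [H+][A-]/[HA] = (2.45 × 10^-6)² / 1.10 × 10^-2 = 5.46 × 10^-10
pKa = -log(5.46 × 10^-10) = 9.26

pKa = 9.26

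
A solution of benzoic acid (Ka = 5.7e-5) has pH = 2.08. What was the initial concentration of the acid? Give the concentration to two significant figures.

[H+] = 10^(-2.08) = 8.32 × 10^-3 M = x
Ka = x²/(C₀ − x) ⇒ C₀ = x + x²/Ka
C₀ = 8.32 × 10^-3 + (8.32 × 10^-3)²/(5.7 × 10^-5) = 1.22 M

C₀ = 1.2 M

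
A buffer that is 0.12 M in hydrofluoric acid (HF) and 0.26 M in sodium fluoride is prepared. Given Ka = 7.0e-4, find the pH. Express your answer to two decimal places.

pH = 3.49

pKa = −log(7.0 × 10^-4) = 3.155
pH = pKa + log([A⁻]/[HA]) = 3.155 + log(0.26/0.12)
pH = 3.155 + (+0.336) = 3.49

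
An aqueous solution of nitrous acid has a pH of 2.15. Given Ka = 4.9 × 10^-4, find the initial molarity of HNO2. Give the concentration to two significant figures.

C₀ = 1.1 × 10^-1 M

[H+] = 10^(-2.15) = 7.08 × 10^-3 M = x
Ka = x²/(C₀ − x) ⇒ C₀ = x + x²/Ka
C₀ = 7.08 × 10^-3 + (7.08 × 10^-3)²/(4.9 × 10^-4) = 1.09 × 10^-1 M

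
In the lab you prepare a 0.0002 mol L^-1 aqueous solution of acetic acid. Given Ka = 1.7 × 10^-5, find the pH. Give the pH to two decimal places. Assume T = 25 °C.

CH3COOH ⇌ CH3COO- + H+
Let x = [H+] at equilibrium. Ka = x²/(0.0002 − x).
Here C₀/Ka ≈ 11.8, so the small-x approximation fails. Use the quadratic:
x = (−Ka + √(Ka² + 4·Ka·C₀))/2 = 5.04 × 10^-5 M
pH = −log[H+] = −log(5.04 × 10^-5) = 4.30

pH = 4.30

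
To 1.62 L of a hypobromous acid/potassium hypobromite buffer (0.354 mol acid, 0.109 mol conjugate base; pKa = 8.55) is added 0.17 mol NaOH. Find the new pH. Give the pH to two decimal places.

OH- converts HOBr to OBr-: HOBr → 0.184 mol, OBr- → 0.279 mol.
Henderson–Hasselbalch with mole ratio 0.279/0.184: pH = 8.55 + (+0.181)

pH = 8.73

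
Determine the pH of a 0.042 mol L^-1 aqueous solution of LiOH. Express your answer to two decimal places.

LiOH is a strong base; [OH-] = 0.042 M.
pOH = -log(0.042) = 1.38
pH = 14.00 - 1.38 = 12.62

pH = 12.62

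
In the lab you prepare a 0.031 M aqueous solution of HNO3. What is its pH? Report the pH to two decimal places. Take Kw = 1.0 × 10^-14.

HNO3 is a strong acid and dissociates completely, so [H+] = 0.031 M.
pH = -log(0.031) = 1.51

pH = 1.51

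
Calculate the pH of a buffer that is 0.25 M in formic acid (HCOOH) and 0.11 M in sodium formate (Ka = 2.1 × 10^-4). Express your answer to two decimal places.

pKa = −log(2.1 × 10^-4) = 3.678
Using pH = pKa + log([base]/[acid]) with [base]/[acid] = 0.11/0.25:
pH = 3.678 + (-0.357) = 3.32

pH = 3.32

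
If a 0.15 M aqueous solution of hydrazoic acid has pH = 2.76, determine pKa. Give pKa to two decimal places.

pKa = 4.69

[H+] = 10^(-2.76) = 1.74 × 10^-3 M
At equilibrium [HA] = 0.15 − 1.74 × 10^-3 = 1.48 × 10^-1 M
Ka = [H+][A-]/[HA] = (1.74 × 10^-3)² / 1.48 × 10^-1 = 2.05 × 10^-5
pKa = -log(2.05 × 10^-5) = 4.69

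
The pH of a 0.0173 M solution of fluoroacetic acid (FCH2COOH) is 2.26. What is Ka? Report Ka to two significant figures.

Ka = 2.6 × 10^-3

[H+] = 10^(-2.26) = 5.50 × 10^-3 M
At equilibrium [HA] = 0.0173 − 5.50 × 10^-3 = 1.18 × 10^-2 M
Ka = [H+][A-]/[HA] = (5.50 × 10^-3)² / 1.18 × 10^-2 = 2.6 × 10^-3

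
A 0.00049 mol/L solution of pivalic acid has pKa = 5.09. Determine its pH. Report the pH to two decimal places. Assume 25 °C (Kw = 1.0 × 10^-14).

pH = 4.23

(CH3)3CCOOH ⇌ (CH3)3CCOO- + H+
Ka = 10^(−5.09) = 8.13 × 10^-6
Ka = x²/(0.00049 − x) = 8.13 × 10^-6
x is not negligible relative to C₀; solve x² + 8.13e-06·x − 3.98e-09 = 0.
x = (−Ka + √(Ka² + 4·Ka·C₀))/2 = 5.92 × 10^-5 M
pH = −log[H+] = −log(5.92 × 10^-5) = 4.23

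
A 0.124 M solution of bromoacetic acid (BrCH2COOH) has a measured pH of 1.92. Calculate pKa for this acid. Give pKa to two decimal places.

pKa = 2.89

[H+] = 10^(-1.92) = 1.20 × 10^-2 M
At equilibrium [HA] = 0.124 − 1.20 × 10^-2 = 1.12 × 10^-1 M
Ka = [H+][A-]/[HA] = (1.20 × 10^-2)² / 1.12 × 10^-1 = 1.29 × 10^-3
pKa = -log(1.29 × 10^-3) = 2.89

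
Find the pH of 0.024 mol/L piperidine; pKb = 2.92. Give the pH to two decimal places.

pH = 11.68

C5H10NH + H2O ⇌ C5H10NH2+ + OH-
Kb = 10^(−2.92) = 1.20 × 10^-3
From the ICE table, Kb = [OH-]²/(0.024 − [OH-]) = 1.20 × 10^-3.
Here C₀/Kb ≈ 20, so the small-[OH-] approximation fails. Use the quadratic:
[OH-] = [−0.0012 + √(0.0012² + 0.000115)]/2 = 4.80 × 10^-3 M
pOH = 2.32, so pH = 14.00 − pOH = 11.68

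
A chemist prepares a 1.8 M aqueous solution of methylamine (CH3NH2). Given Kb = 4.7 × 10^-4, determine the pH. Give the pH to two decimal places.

CH3NH2 + H2O ⇌ CH3NH3+ + OH-
From the ICE table, Kb = [OH-]²/(1.8 − [OH-]) = 4.7 × 10^-4.
Since Kb ≪ C₀, [OH-] ≈ √(Kb·C₀) = 2.91 × 10^-2 M.
Check: 1.6% ionized — well under 5%, approximation valid.
pOH = −log(2.91 × 10^-2) = 1.54; pH = 14.00 − 1.54 = 12.46

pH = 12.46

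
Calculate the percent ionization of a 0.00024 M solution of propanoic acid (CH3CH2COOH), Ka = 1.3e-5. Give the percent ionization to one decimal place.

CH3CH2COOH ⇌ CH3CH2COO- + H+; let x = [H+] at equilibrium.
Solve x² + 1.3e-05x − 3.12e-09 = 0 → x = 4.97 × 10^-5 M
% ionization = x/C₀ × 100% = 4.97 × 10^-5/0.00024 × 100% = 20.7%

20.7%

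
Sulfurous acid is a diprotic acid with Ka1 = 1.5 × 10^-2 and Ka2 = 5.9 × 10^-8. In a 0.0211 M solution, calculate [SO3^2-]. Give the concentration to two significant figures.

5.9 × 10^-8 M

First ionization gives [H+] ≈ [HSO3-] = 1.18 × 10^-2 M.
Second step: Ka2 = [H+][SO3^2-]/[HSO3-] ≈ [SO3^2-] (since [H+] ≈ [HSO3-]).
So [SO3^2-] ≈ Ka2.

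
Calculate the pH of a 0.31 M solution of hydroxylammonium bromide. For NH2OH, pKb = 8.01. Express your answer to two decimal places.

pH = 3.25

NH3OH+ is the conjugate acid of the weak base NH2OH.
Kb = 10^(−8.01) = 9.77 × 10^-9
Ka = Kw/Kb = 1.0×10^-14 / 9.77 × 10^-9 = 1.02 × 10^-6
From the ICE table, Ka = [H+]²/(0.31 − [H+]) = 1.02 × 10^-6.
Since Ka ≪ C₀, [H+] ≈ √(Ka·C₀) = 5.62 × 10^-4 M.
Check: 0.18% ionized — well under 5%, approximation valid.
pH = −log[H+] = −log(5.62 × 10^-4) = 3.25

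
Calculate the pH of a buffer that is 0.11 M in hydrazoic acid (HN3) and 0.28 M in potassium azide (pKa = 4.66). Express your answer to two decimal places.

pH = 5.07

pH = pKa + log([A⁻]/[HA]) = 4.66 + log(0.28/0.11)
pH = 4.66 + (+0.406) = 5.07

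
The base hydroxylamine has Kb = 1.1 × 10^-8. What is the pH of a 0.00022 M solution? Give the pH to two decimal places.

pH = 8.19

NH2OH + H2O ⇌ NH3OH+ + OH-
Let x = [OH-] at equilibrium. Kb = x²/(0.00022 − x).
Assume x ≪ 0.00022: x ≈ √(1.1 × 10^-8 × 0.00022) = 1.56 × 10^-6 M
pOH = −log(1.56 × 10^-6) = 5.81; pH = 14.00 − 5.81 = 8.19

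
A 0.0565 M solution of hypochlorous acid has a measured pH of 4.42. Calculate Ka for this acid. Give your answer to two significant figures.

[H+] = 10^(-4.42) = 3.80 × 10^-5 M
At equilibrium [HA] = 0.0565 − 3.80 × 10^-5 = 5.65 × 10^-2 M
Ka = [H+][A-]/[HA] = (3.80 × 10^-5)² / 5.65 × 10^-2 = 2.6 × 10^-8

Ka = 2.6 × 10^-8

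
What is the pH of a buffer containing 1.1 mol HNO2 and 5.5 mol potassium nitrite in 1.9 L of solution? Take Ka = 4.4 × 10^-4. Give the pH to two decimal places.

pKa = −log(4.4 × 10^-4) = 3.357
Henderson–Hasselbalch: pH = pKa + log([NO2-]/[HNO2]) = 3.357 + log(5.5/1.1)
pH = 3.357 + (+0.699) = 4.06

pH = 4.06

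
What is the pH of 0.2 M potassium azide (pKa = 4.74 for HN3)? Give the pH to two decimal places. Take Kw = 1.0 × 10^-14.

pH = 9.02

N3- is the conjugate base of the weak acid HN3.
Ka = 10^(−4.74) = 1.82 × 10^-5
Kb = Kw/Ka = 1.0×10^-14 / 1.82 × 10^-5 = 5.49 × 10^-10
From the ICE table, Kb = x²/(0.2 − x) = 5.49 × 10^-10.
Assume x ≪ 0.2: x ≈ √(5.49 × 10^-10 × 0.2) = 1.05 × 10^-5 M
Check: 0.0052% ionized — well under 5%, approximation valid.
pOH = −log(1.05 × 10^-5) = 4.98; pH = 14.00 − 4.98 = 9.02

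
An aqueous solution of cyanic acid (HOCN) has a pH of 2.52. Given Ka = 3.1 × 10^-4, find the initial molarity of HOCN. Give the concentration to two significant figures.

C₀ = 3.2 × 10^-2 M

[H+] = 10^(-2.52) = 3.02 × 10^-3 M = x
Ka = x²/(C₀ − x) ⇒ C₀ = x + x²/Ka
C₀ = 3.02 × 10^-3 + (3.02 × 10^-3)²/(3.1 × 10^-4) = 3.24 × 10^-2 M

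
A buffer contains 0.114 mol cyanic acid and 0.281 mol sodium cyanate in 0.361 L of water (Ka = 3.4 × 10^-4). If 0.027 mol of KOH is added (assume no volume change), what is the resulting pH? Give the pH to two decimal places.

OH- converts HOCN to OCN-: HOCN → 0.087 mol, OCN- → 0.308 mol.
pKa = −log(3.4 × 10^-4) = 3.469
pH = pKa + log(n_OCN-/n_HOCN) = 3.469 + log(0.308/0.087) = 3.469 + (+0.549)

pH = 4.02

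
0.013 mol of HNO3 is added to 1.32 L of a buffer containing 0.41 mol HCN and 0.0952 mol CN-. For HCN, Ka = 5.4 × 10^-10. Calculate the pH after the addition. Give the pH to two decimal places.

After neutralization: n(HCN) = 0.423 mol, n(CN-) = 0.0822 mol.
pKa = −log(5.4 × 10^-10) = 9.268
pH = pKa + log([A⁻]/[HA]) = 9.268 + log(0.0822/0.423) = 9.268 -0.711

pH = 8.56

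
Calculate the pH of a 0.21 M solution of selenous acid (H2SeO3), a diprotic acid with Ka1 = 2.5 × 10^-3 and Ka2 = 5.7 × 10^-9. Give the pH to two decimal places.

pH = 1.66

Since Ka1 ≫ Ka2, the first ionization dominates [H+].
Ka1 = x²/(0.21 − x) = 2.5 × 10^-3
Solving the quadratic: x = (−Ka1 + √(Ka1² + 4·Ka1·C₀))/2 = 2.17 × 10^-2 M
pH = −log(2.17 × 10^-2) = 1.66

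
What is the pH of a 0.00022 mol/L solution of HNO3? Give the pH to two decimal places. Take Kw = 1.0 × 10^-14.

HNO3 is a strong acid and dissociates completely, so [H+] = 0.00022 M.
pH = -log(0.00022) = 3.66

pH = 3.66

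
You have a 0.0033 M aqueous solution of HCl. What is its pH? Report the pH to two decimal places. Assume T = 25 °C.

pH = 2.48

HCl is a strong acid and dissociates completely, so [H+] = 0.0033 M.
pH = -log(0.0033) = 2.48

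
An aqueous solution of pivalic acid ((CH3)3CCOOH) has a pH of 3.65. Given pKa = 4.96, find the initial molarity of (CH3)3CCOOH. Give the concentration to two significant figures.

C₀ = 4.8 × 10^-3 M

[H+] = 10^(-3.65) = 2.24 × 10^-4 M = x
Ka = 10^(−4.96) = 1.10 × 10^-5
Ka = x²/(C₀ − x) ⇒ C₀ = x + x²/Ka
C₀ = 2.24 × 10^-4 + (2.24 × 10^-4)²/(1.10 × 10^-5) = 4.79 × 10^-3 M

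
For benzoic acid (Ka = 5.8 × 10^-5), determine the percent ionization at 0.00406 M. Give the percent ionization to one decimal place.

C6H5COOH ⇌ C6H5COO- + H+; let x = [H+] at equilibrium.
Ka = x²/(C₀ − x); solving the quadratic gives x = 4.57 × 10^-4 M.
% ionization = x/C₀ × 100% = 4.57 × 10^-4/0.00406 × 100% = 11.3%

11.3%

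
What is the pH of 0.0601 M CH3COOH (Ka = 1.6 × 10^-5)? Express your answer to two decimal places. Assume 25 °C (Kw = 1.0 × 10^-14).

CH3COOH ⇌ CH3COO- + H+
From the ICE table, Ka = [H+]²/(0.0601 − [H+]) = 1.6 × 10^-5.
Neglecting [H+] in the denominator: [H+] = √(1.6 × 10^-5 × 0.0601) = 9.81 × 10^-4 M
([H+]/C₀ = 1.6% < 5%, so the approximation holds.)
pH = −log[H+] = −log(9.81 × 10^-4) = 3.01

pH = 3.01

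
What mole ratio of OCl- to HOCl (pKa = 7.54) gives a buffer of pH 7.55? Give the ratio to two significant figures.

ratio = 1.0

pH = pKa + log(r) ⇒ log(r) = 7.55 − 7.54 = +0.01
r = [OCl-]/[HOCl] = 10^(+0.01) = 1.02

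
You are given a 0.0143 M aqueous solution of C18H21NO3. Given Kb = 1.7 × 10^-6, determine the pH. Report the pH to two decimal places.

C18H21NO3 + H2O ⇌ C18H22NO3+ + OH-
From the ICE table, Kb = [OH-]²/(0.0143 − [OH-]) = 1.7 × 10^-6.
Since Kb ≪ C₀, [OH-] ≈ √(Kb·C₀) = 1.56 × 10^-4 M.
([OH-]/C₀ = 1.1% < 5%, so the approximation holds.)
pOH = 3.81, so pH = 14.00 − pOH = 10.19

pH = 10.19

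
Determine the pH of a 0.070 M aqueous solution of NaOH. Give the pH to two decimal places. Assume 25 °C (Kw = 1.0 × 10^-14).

NaOH is a strong base; [OH-] = 0.07 M.
pOH = -log(0.07) = 1.15
pH = 14.00 - 1.15 = 12.85

pH = 12.85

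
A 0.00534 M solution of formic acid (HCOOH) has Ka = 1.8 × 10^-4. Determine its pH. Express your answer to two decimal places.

HCOOH ⇌ HCOO- + H+
Ka = x²/(0.00534 − x) = 1.8 × 10^-4
x is not negligible relative to C₀; solve x² + 0.00018·x − 9.61e-07 = 0.
x = (−Ka + √(Ka² + 4·Ka·C₀))/2 = 8.95 × 10^-4 M
pH = −log(8.95 × 10^-4) = 3.05

pH = 3.05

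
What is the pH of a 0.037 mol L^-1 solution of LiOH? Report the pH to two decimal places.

LiOH is a strong base; [OH-] = 0.037 M.
pOH = -log(0.037) = 1.43
pH = 14.00 - 1.43 = 12.57

pH = 12.57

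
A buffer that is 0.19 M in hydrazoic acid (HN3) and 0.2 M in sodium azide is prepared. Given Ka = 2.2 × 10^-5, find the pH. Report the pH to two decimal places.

pKa = −log(2.2 × 10^-5) = 4.658
Henderson–Hasselbalch: pH = pKa + log([N3-]/[HN3]) = 4.658 + log(0.2/0.19)
pH = 4.658 + (+0.022) = 4.68

pH = 4.68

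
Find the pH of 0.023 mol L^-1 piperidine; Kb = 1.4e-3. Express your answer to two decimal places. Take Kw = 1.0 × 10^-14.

C5H10NH + H2O ⇌ C5H10NH2+ + OH-
Let x = [OH-] at equilibrium. Kb = x²/(0.023 − x).
The 5% rule fails; solving x² + Kb·x − Kb·C₀ = 0 exactly:
x = [−0.0014 + √(0.0014² + 0.000129)]/2 = 5.02 × 10^-3 M
pOH = 2.30, so pH = 14.00 − pOH = 11.70

pH = 11.70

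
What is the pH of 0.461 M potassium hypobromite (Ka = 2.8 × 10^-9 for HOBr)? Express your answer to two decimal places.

pH = 11.11

OBr- is the conjugate base of the weak acid HOBr.
Kb = Kw/Ka = 1.0×10^-14 / 2.8 × 10^-9 = 3.57 × 10^-6
From the ICE table, Kb = [OH-]²/(0.461 − [OH-]) = 3.57 × 10^-6.
Assume [OH-] ≪ 0.461: [OH-] ≈ √(3.57 × 10^-6 × 0.461) = 1.28 × 10^-3 M
pOH = 2.89, so pH = 14.00 − pOH = 11.11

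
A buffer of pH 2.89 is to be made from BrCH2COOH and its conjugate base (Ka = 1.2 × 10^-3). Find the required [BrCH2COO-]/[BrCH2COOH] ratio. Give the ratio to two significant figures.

ratio = 0.93

pKa = -log(1.2 × 10^-3) = 2.921
pH = pKa + log(r) ⇒ log(r) = 2.89 − 2.921 = -0.031
r = [BrCH2COO-]/[BrCH2COOH] = 10^(-0.031) = 0.931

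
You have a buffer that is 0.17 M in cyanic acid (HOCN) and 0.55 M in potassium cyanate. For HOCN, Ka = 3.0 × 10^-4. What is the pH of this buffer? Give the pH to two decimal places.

pKa = −log(3.0 × 10^-4) = 3.523
Henderson–Hasselbalch: pH = pKa + log([OCN-]/[HOCN]) = 3.523 + log(0.55/0.17)
pH = 3.523 + (+0.510) = 4.03

pH = 4.03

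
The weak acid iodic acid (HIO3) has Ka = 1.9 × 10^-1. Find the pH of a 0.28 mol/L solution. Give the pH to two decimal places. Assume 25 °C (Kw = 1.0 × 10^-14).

HIO3 ⇌ IO3- + H+
Let x = [H+] at equilibrium. Ka = x²/(0.28 − x).
The 5% rule fails; solving x² + Ka·x − Ka·C₀ = 0 exactly:
x = [−0.19 + √(0.19² + 0.213)]/2 = 1.54 × 10^-1 M
pH = −log[H+] = −log(1.54 × 10^-1) = 0.81

pH = 0.81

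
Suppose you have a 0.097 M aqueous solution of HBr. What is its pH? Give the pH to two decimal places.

pH = 1.01

HBr is a strong acid and dissociates completely, so [H+] = 0.097 M.
pH = -log(0.097) = 1.01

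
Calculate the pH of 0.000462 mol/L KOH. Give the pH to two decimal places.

pH = 10.66

KOH is a strong base; [OH-] = 0.000462 M.
pOH = -log(0.000462) = 3.34
pH = 14.00 - 3.34 = 10.66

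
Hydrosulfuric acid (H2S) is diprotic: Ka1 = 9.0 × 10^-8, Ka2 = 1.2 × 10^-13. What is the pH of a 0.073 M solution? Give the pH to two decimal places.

pH = 4.09

Ka1 ≫ Ka2, so treat the first dissociation as the only significant source of H+.
Ka1 = x²/(0.073 − x) = 9.0 × 10^-8
x ≈ √(9.0 × 10^-8 × 0.073) = 8.11 × 10^-5 M
pH = −log(8.11 × 10^-5) = 4.09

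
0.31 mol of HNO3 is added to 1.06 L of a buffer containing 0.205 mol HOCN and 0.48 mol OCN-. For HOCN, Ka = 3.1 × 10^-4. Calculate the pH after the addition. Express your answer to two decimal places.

Added H+ converts OCN- to HOCN: HOCN → 0.515 mol, OCN- → 0.17 mol.
pKa = −log(3.1 × 10^-4) = 3.509
pH = pKa + log([A⁻]/[HA]) = 3.509 + log(0.17/0.515) = 3.509 -0.481

pH = 3.03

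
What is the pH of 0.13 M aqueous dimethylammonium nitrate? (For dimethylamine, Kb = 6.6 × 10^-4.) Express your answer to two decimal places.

(CH3)2NH2+ is the conjugate acid of the weak base (CH3)2NH.
Ka = Kw/Kb = 1.0×10^-14 / 6.6 × 10^-4 = 1.52 × 10^-11
Ka = [H+]²/(0.13 − [H+]) = 1.52 × 10^-11
Neglecting [H+] in the denominator: [H+] = √(1.52 × 10^-11 × 0.13) = 1.41 × 10^-6 M
pH = −log[H+] = −log(1.41 × 10^-6) = 5.85

pH = 5.85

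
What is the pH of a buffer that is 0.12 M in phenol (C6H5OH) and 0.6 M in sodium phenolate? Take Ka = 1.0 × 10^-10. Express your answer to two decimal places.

pKa = −log(1.0 × 10^-10) = 10.000
Using pH = pKa + log([base]/[acid]) with [base]/[acid] = 0.6/0.12:
pH = 10.000 + (+0.699) = 10.70

pH = 10.70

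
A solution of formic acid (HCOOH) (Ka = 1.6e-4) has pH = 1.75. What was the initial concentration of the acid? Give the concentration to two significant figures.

C₀ = 2.0 M

[H+] = 10^(-1.75) = 1.78 × 10^-2 M = x
Ka = x²/(C₀ − x) ⇒ C₀ = x + x²/Ka
C₀ = 1.78 × 10^-2 + (1.78 × 10^-2)²/(1.6 × 10^-4) = 2.00 M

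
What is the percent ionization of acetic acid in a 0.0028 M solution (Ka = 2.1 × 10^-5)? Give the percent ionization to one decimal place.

8.3%

CH3COOH ⇌ CH3COO- + H+; let x = [H+] at equilibrium.
Ka = x²/(C₀ − x); solving the quadratic gives x = 2.32 × 10^-4 M.
Fraction ionized = 2.32 × 10^-4 / 0.0028 = 0.0829 → 8.3%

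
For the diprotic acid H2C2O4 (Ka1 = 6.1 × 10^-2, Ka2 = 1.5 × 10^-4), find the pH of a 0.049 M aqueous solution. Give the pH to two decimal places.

Ka1 ≫ Ka2, so treat the first dissociation as the only significant source of H+.
Ka1 = x²/(0.049 − x) = 6.1 × 10^-2
Solving the quadratic: x = (−Ka1 + √(Ka1² + 4·Ka1·C₀))/2 = 3.21 × 10^-2 M
pH = −log(3.21 × 10^-2) = 1.49

pH = 1.49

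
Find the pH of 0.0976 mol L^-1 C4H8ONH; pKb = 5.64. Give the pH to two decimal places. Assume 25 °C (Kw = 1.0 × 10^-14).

pH = 10.67

C4H8ONH + H2O ⇌ C4H8ONH2+ + OH-
Kb = 10^(−5.64) = 2.29 × 10^-6
Kb = [OH-]²/(0.0976 − [OH-]) = 2.29 × 10^-6
Assume [OH-] ≪ 0.0976: [OH-] ≈ √(2.29 × 10^-6 × 0.0976) = 4.73 × 10^-4 M
([OH-]/C₀ = 0.48% < 5%, so the approximation holds.)
pOH = −log(4.73 × 10^-4) = 3.33; pH = 14.00 − 3.33 = 10.67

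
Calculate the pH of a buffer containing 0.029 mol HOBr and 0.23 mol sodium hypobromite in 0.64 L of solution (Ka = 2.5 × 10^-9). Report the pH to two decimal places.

pH = 9.50

pKa = −log(2.5 × 10^-9) = 8.602
Henderson–Hasselbalch: pH = pKa + log([OBr-]/[HOBr]) = 8.602 + log(0.23/0.029)
pH = 8.602 + (+0.899) = 9.50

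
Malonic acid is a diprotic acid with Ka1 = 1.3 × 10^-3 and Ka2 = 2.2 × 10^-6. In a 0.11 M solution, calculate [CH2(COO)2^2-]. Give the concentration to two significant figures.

First ionization gives [H+] ≈ [CH2(COOH)COO-] = 1.13 × 10^-2 M.
Second step: Ka2 = [H+][CH2(COO)2^2-]/[CH2(COOH)COO-] ≈ [CH2(COO)2^2-] (since [H+] ≈ [CH2(COOH)COO-]).
So [CH2(COO)2^2-] ≈ Ka2.

2.2 × 10^-6 M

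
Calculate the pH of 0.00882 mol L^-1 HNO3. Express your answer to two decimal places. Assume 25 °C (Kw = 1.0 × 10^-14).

pH = 2.05

HNO3 is a strong acid and dissociates completely, so [H+] = 0.00882 M.
pH = -log(0.00882) = 2.05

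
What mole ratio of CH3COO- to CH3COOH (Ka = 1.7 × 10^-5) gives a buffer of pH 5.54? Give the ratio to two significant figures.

ratio = 5.9

pKa = -log(1.7 × 10^-5) = 4.770
pH = pKa + log(r) ⇒ log(r) = 5.54 − 4.770 = +0.770
r = [CH3COO-]/[CH3COOH] = 10^(+0.770) = 5.89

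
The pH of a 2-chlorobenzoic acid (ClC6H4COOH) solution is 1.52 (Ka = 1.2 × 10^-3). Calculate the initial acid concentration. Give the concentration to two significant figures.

[H+] = 10^(-1.52) = 3.02 × 10^-2 M = x
Ka = x²/(C₀ − x) ⇒ C₀ = x + x²/Ka
C₀ = 3.02 × 10^-2 + (3.02 × 10^-2)²/(1.2 × 10^-3) = 7.90 × 10^-1 M

C₀ = 7.9 × 10^-1 M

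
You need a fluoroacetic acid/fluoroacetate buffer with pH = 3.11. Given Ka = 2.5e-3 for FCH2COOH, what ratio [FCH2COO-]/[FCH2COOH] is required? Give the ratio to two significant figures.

pKa = -log(2.5 × 10^-3) = 2.602
pH = pKa + log(r) ⇒ log(r) = 3.11 − 2.602 = +0.508
r = [FCH2COO-]/[FCH2COOH] = 10^(+0.508) = 3.22

ratio = 3.2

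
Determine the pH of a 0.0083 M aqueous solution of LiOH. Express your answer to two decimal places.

LiOH is a strong base; [OH-] = 0.0083 M.
pOH = -log(0.0083) = 2.08
pH = 14.00 - 2.08 = 11.92

pH = 11.92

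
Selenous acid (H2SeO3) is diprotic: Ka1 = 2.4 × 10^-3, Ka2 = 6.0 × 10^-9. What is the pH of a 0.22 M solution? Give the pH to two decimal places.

pH = 1.66

Since Ka1 ≫ Ka2, the first ionization dominates [H+].
Ka1 = x²/(0.22 − x) = 2.4 × 10^-3
Solving the quadratic: x = (−Ka1 + √(Ka1² + 4·Ka1·C₀))/2 = 2.18 × 10^-2 M
pH = −log(2.18 × 10^-2) = 1.66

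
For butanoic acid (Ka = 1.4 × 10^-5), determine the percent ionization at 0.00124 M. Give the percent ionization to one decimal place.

CH3(CH2)2COOH ⇌ CH3(CH2)2COO- + H+; let x = [H+] at equilibrium.
Solve x² + 1.4e-05x − 1.74e-08 = 0 → x = 1.25 × 10^-4 M
Fraction ionized = 1.25 × 10^-4 / 0.00124 = 0.1008 → 10.1%

10.1%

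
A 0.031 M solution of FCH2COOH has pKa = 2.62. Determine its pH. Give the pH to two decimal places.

pH = 2.12

FCH2COOH ⇌ FCH2COO- + H+
Ka = 10^(−2.62) = 2.40 × 10^-3
From the ICE table, Ka = x²/(0.031 − x) = 2.40 × 10^-3.
The 5% rule fails; solving x² + Ka·x − Ka·C₀ = 0 exactly:
x = [−0.0024 + √(0.0024² + 0.000298)]/2 = 7.51 × 10^-3 M
pH = −log[H+] = −log(7.51 × 10^-3) = 2.12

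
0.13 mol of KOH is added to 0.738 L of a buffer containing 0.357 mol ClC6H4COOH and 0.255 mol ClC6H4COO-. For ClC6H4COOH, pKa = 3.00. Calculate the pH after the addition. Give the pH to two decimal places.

pH = 3.23

OH- converts ClC6H4COOH to ClC6H4COO-: ClC6H4COOH → 0.227 mol, ClC6H4COO- → 0.385 mol.
pH = pKa + log([A⁻]/[HA]) = 3.00 + log(0.385/0.227) = 3.00 +0.229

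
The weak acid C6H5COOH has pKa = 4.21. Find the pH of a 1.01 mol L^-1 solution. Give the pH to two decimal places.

C6H5COOH ⇌ C6H5COO- + H+
Ka = 10^(−4.21) = 6.17 × 10^-5
Let x = [H+] at equilibrium. Ka = x²/(1.01 − x).
Neglecting x in the denominator: x = √(6.17 × 10^-5 × 1.01) = 7.89 × 10^-3 M
(x/C₀ = 0.78% < 5%, so the approximation holds.)
pH = −log(7.89 × 10^-3) = 2.10

pH = 2.10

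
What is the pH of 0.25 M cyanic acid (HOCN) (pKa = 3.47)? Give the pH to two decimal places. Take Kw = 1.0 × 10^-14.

pH = 2.04

HOCN ⇌ OCN- + H+
Ka = 10^(−3.47) = 3.39 × 10^-4
Ka = x²/(0.25 − x) = 3.39 × 10^-4
Assume x ≪ 0.25: x ≈ √(3.39 × 10^-4 × 0.25) = 9.21 × 10^-3 M
pH = −log(9.21 × 10^-3) = 2.04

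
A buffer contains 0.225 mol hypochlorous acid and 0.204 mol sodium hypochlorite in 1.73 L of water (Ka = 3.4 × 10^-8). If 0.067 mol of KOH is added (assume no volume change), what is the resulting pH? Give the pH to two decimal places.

pH = 7.70

OH- converts HOCl to OCl-: HOCl → 0.158 mol, OCl- → 0.271 mol.
pKa = −log(3.4 × 10^-8) = 7.469
pH = pKa + log(n_OCl-/n_HOCl) = 7.469 + log(0.271/0.158) = 7.469 + (+0.234)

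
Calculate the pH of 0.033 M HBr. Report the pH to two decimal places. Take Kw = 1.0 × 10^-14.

pH = 1.48

HBr is a strong acid and dissociates completely, so [H+] = 0.033 M.
pH = -log(0.033) = 1.48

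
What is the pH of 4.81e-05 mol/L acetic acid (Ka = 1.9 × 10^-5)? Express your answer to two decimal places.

CH3COOH ⇌ CH3COO- + H+
Ka = [H+]²/(4.81e-05 − [H+]) = 1.9 × 10^-5
[H+] is not negligible relative to C₀; solve [H+]² + 1.9e-05·[H+] − 9.14e-10 = 0.
[H+] = [−1.9e-05 + √(1.9e-05² + 3.66e-09)]/2 = 2.22 × 10^-5 M
pH = −log[H+] = −log(2.22 × 10^-5) = 4.65

pH = 4.65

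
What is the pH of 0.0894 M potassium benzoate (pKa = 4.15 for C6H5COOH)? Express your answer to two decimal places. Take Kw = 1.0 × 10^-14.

pH = 8.55

C6H5COO- is the conjugate base of the weak acid C6H5COOH.
Ka = 10^(−4.15) = 7.08 × 10^-5
Kb = Kw/Ka = 1.0×10^-14 / 7.08 × 10^-5 = 1.41 × 10^-10
Kb = [OH-]²/(0.0894 − [OH-]) = 1.41 × 10^-10
Neglecting [OH-] in the denominator: [OH-] = √(1.41 × 10^-10 × 0.0894) = 3.55 × 10^-6 M
pOH = 5.45, so pH = 14.00 − pOH = 8.55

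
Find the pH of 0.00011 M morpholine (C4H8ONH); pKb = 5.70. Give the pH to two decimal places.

C4H8ONH + H2O ⇌ C4H8ONH2+ + OH-
Kb = 10^(−5.70) = 2.00 × 10^-6
From the ICE table, Kb = [OH-]²/(0.00011 − [OH-]) = 2.00 × 10^-6.
Here C₀/Kb ≈ 55, so the small-[OH-] approximation fails. Use the quadratic:
[OH-] = [−2e-06 + √(2e-06² + 8.8e-10)]/2 = 1.39 × 10^-5 M
pOH = 4.86, so pH = 14.00 − pOH = 9.14

pH = 9.14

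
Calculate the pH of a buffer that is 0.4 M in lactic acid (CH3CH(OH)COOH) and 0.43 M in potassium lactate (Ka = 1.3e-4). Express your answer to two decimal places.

pKa = −log(1.3 × 10^-4) = 3.886
pH = pKa + log([A⁻]/[HA]) = 3.886 + log(0.43/0.4)
pH = 3.886 + (+0.031) = 3.92

pH = 3.92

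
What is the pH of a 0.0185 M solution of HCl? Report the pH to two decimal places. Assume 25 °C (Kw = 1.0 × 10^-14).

pH = 1.73

HCl is a strong acid and dissociates completely, so [H+] = 0.0185 M.
pH = -log(0.0185) = 1.73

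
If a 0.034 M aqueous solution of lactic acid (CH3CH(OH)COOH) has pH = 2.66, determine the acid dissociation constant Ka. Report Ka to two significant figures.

Ka = 1.5 × 10^-4

[H+] = 10^(-2.66) = 2.19 × 10^-3 M
At equilibrium [HA] = 0.034 − 2.19 × 10^-3 = 3.18 × 10^-2 M
Ka = [H+][A-]/[HA] = (2.19 × 10^-3)² / 3.18 × 10^-2 = 1.5 × 10^-4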